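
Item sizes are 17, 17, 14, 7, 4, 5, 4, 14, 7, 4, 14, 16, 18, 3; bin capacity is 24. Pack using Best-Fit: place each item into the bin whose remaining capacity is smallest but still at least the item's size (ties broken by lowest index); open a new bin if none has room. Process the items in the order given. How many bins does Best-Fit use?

bin 1: place 17, 7 left
bin 2: place 17, 7 left
bin 3: place 14, 10 left
bin 1: place 7, 0 left
bin 2: place 4, 3 left
bin 3: place 5, 5 left
bin 3: place 4, 1 left
bin 4: place 14, 10 left
bin 4: place 7, 3 left
bin 5: place 4, 20 left
bin 5: place 14, 6 left
bin 6: place 16, 8 left
bin 7: place 18, 6 left
bin 2: place 3, 0 left

7 bins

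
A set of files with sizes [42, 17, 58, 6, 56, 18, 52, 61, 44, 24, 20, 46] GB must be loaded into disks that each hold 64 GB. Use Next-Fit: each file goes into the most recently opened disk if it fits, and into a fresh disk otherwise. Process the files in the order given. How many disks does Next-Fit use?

Put 42 GB in disk 1; 22 GB remain.
Put 17 GB in disk 1; 5 GB remain.
Put 58 GB in disk 2; 6 GB remain.
Put 6 GB in disk 2; 0 GB remain.
Put 56 GB in disk 3; 8 GB remain.
Put 18 GB in disk 4; 46 GB remain.
Put 52 GB in disk 5; 12 GB remain.
Put 61 GB in disk 6; 3 GB remain.
Put 44 GB in disk 7; 20 GB remain.
Put 24 GB in disk 8; 40 GB remain.
Put 20 GB in disk 8; 20 GB remain.
Put 46 GB in disk 9; 18 GB remain.

9 disks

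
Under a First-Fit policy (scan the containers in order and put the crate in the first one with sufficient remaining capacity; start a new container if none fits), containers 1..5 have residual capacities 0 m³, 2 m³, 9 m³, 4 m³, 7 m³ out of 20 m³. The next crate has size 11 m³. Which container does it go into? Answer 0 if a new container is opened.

No container has ≥ 11 m³ free, so a new container is opened.

0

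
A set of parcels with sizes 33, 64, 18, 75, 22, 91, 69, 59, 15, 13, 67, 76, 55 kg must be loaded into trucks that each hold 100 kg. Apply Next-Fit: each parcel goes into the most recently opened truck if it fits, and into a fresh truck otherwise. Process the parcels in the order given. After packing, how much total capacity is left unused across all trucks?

243

Put 33 kg in truck 1; 67 kg remain.
Put 64 kg in truck 1; 3 kg remain.
Put 18 kg in truck 2; 82 kg remain.
Put 75 kg in truck 2; 7 kg remain.
Put 22 kg in truck 3; 78 kg remain.
Put 91 kg in truck 4; 9 kg remain.
Put 69 kg in truck 5; 31 kg remain.
Put 59 kg in truck 6; 41 kg remain.
Put 15 kg in truck 6; 26 kg remain.
Put 13 kg in truck 6; 13 kg remain.
Put 67 kg in truck 7; 33 kg remain.
Put 76 kg in truck 8; 24 kg remain.
Put 55 kg in truck 9; 45 kg remain.
9 trucks × 100 kg = 900 kg; used 657 kg; unused 243 kg.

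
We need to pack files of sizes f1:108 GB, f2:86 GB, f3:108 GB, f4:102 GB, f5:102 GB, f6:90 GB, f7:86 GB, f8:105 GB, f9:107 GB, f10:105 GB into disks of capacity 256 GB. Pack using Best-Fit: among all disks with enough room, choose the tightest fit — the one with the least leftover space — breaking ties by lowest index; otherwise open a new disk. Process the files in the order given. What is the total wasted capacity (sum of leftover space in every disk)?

281

Put f1 (108 GB) in disk 1; 148 GB remain.
Put f2 (86 GB) in disk 1; 62 GB remain.
Put f3 (108 GB) in disk 2; 148 GB remain.
Put f4 (102 GB) in disk 2; 46 GB remain.
Put f5 (102 GB) in disk 3; 154 GB remain.
Put f6 (90 GB) in disk 3; 64 GB remain.
Put f7 (86 GB) in disk 4; 170 GB remain.
Put f8 (105 GB) in disk 4; 65 GB remain.
Put f9 (107 GB) in disk 5; 149 GB remain.
Put f10 (105 GB) in disk 5; 44 GB remain.
5 disks × 256 GB = 1280 GB; used 999 GB; unused 281 GB.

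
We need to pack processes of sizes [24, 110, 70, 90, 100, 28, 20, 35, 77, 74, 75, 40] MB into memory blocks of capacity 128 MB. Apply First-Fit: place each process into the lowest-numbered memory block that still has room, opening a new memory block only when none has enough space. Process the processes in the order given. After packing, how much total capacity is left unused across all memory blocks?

memory block 1: place 24 MB, 104 MB left
memory block 2: place 110 MB, 18 MB left
memory block 1: place 70 MB, 34 MB left
memory block 3: place 90 MB, 38 MB left
memory block 4: place 100 MB, 28 MB left
memory block 1: place 28 MB, 6 MB left
memory block 3: place 20 MB, 18 MB left
memory block 5: place 35 MB, 93 MB left
memory block 5: place 77 MB, 16 MB left
memory block 6: place 74 MB, 54 MB left
memory block 7: place 75 MB, 53 MB left
memory block 6: place 40 MB, 14 MB left
7 memory blocks × 128 MB = 896 MB; used 743 MB; unused 153 MB.

153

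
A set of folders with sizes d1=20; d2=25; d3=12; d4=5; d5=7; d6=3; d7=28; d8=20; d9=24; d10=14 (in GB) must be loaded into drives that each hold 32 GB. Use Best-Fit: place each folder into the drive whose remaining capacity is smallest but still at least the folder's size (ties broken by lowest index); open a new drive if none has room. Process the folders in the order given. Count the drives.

drive 1: place d1 (20 GB), 12 GB left
drive 2: place d2 (25 GB), 7 GB left
drive 1: place d3 (12 GB), 0 GB left
drive 2: place d4 (5 GB), 2 GB left
drive 3: place d5 (7 GB), 25 GB left
drive 3: place d6 (3 GB), 22 GB left
drive 4: place d7 (28 GB), 4 GB left
drive 3: place d8 (20 GB), 2 GB left
drive 5: place d9 (24 GB), 8 GB left
drive 6: place d10 (14 GB), 18 GB left
Final drives: [20,12] [25,5] [7,3,20] [28] [24] [14].

6 drives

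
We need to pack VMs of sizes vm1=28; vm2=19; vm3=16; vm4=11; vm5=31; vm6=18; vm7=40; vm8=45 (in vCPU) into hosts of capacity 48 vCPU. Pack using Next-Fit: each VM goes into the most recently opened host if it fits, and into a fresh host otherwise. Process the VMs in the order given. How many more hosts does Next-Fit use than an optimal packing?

Next-Fit: [28,19] [16,11] [31] [18] [40] [45] → 6 hosts.
Total size 208 vCPU; any packing needs at least ⌈208/48⌉ = 5 hosts.
An optimal packing achieves that bound: [45] [40] [31,16] [28,19] [18,11] → 5 hosts.
Excess: 6 − 5 = 1.

1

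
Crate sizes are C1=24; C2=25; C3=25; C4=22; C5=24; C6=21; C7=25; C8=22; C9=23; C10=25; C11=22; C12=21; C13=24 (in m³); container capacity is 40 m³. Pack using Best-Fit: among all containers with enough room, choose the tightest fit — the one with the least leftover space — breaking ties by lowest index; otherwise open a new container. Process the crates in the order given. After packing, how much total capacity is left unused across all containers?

217

C1 (24 m³) → container 1 (remaining 16 m³)
C2 (25 m³) → container 2 (remaining 15 m³)
C3 (25 m³) → container 3 (remaining 15 m³)
C4 (22 m³) → container 4 (remaining 18 m³)
C5 (24 m³) → container 5 (remaining 16 m³)
C6 (21 m³) → container 6 (remaining 19 m³)
C7 (25 m³) → container 7 (remaining 15 m³)
C8 (22 m³) → container 8 (remaining 18 m³)
C9 (23 m³) → container 9 (remaining 17 m³)
C10 (25 m³) → container 10 (remaining 15 m³)
C11 (22 m³) → container 11 (remaining 18 m³)
C12 (21 m³) → container 12 (remaining 19 m³)
C13 (24 m³) → container 13 (remaining 16 m³)
13 containers × 40 m³ = 520 m³; used 303 m³; unused 217 m³.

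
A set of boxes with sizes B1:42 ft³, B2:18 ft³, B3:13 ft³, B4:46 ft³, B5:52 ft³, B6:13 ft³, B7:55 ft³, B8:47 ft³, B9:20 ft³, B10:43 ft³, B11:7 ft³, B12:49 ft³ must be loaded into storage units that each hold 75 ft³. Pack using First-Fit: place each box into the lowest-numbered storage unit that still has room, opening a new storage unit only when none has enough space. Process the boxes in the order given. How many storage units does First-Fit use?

7 storage units

Put B1 (42 ft³) in storage unit 1; 33 ft³ remain.
Put B2 (18 ft³) in storage unit 1; 15 ft³ remain.
Put B3 (13 ft³) in storage unit 1; 2 ft³ remain.
Put B4 (46 ft³) in storage unit 2; 29 ft³ remain.
Put B5 (52 ft³) in storage unit 3; 23 ft³ remain.
Put B6 (13 ft³) in storage unit 2; 16 ft³ remain.
Put B7 (55 ft³) in storage unit 4; 20 ft³ remain.
Put B8 (47 ft³) in storage unit 5; 28 ft³ remain.
Put B9 (20 ft³) in storage unit 3; 3 ft³ remain.
Put B10 (43 ft³) in storage unit 6; 32 ft³ remain.
Put B11 (7 ft³) in storage unit 2; 9 ft³ remain.
Put B12 (49 ft³) in storage unit 7; 26 ft³ remain.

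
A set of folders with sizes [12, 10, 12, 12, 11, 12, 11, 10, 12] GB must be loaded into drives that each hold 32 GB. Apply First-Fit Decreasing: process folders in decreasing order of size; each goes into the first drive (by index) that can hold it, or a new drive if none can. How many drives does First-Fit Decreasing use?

4

Sorted descending: 12, 12, 12, 12, 12, 11, 11, 10, 10.
12 GB → drive 1 (remaining 20 GB)
12 GB → drive 1 (remaining 8 GB)
12 GB → drive 2 (remaining 20 GB)
12 GB → drive 2 (remaining 8 GB)
12 GB → drive 3 (remaining 20 GB)
11 GB → drive 3 (remaining 9 GB)
11 GB → drive 4 (remaining 21 GB)
10 GB → drive 4 (remaining 11 GB)
10 GB → drive 4 (remaining 1 GB)
Final drives: [12,12] [12,12] [12,11] [11,10,10].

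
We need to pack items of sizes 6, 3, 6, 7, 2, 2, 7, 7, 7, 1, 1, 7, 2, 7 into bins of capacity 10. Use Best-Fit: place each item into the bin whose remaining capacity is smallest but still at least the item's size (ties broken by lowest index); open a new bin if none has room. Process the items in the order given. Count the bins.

6 → bin 1 (remaining 4)
3 → bin 1 (remaining 1)
6 → bin 2 (remaining 4)
7 → bin 3 (remaining 3)
2 → bin 3 (remaining 1)
2 → bin 2 (remaining 2)
7 → bin 4 (remaining 3)
7 → bin 5 (remaining 3)
7 → bin 6 (remaining 3)
1 → bin 1 (remaining 0)
1 → bin 3 (remaining 0)
7 → bin 7 (remaining 3)
2 → bin 2 (remaining 0)
7 → bin 8 (remaining 3)

8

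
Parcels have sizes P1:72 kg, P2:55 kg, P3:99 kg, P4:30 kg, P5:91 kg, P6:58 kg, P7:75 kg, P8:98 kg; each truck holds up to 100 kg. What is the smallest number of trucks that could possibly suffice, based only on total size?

Total size = 72 + 55 + 99 + 30 + 91 + 58 + 75 + 98 = 578 kg.
⌈578 / 100⌉ = 6.

6 trucks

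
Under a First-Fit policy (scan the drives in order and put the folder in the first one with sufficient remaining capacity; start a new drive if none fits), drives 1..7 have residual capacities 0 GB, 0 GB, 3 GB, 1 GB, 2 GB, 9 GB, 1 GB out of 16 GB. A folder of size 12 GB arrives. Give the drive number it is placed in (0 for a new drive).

No drive has ≥ 12 GB free, so a new drive is opened.

0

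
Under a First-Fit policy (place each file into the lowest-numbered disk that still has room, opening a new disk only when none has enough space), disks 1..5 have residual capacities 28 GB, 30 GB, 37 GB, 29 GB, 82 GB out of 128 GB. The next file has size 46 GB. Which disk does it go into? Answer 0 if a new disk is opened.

Disks with room: disk 5 (82 GB).
The first with room is disk 5.

5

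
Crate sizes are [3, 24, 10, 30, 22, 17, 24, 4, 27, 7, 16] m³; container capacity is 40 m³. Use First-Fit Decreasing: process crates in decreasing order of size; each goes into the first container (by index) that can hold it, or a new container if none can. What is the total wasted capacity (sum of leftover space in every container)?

16

Sorted descending: 30, 27, 24, 24, 22, 17, 16, 10, 7, 4, 3.
30 m³ → container 1 (remaining 10 m³)
27 m³ → container 2 (remaining 13 m³)
24 m³ → container 3 (remaining 16 m³)
24 m³ → container 4 (remaining 16 m³)
22 m³ → container 5 (remaining 18 m³)
17 m³ → container 5 (remaining 1 m³)
16 m³ → container 3 (remaining 0 m³)
10 m³ → container 1 (remaining 0 m³)
7 m³ → container 2 (remaining 6 m³)
4 m³ → container 2 (remaining 2 m³)
3 m³ → container 4 (remaining 13 m³)
5 containers × 40 m³ = 200 m³; used 184 m³; unused 16 m³.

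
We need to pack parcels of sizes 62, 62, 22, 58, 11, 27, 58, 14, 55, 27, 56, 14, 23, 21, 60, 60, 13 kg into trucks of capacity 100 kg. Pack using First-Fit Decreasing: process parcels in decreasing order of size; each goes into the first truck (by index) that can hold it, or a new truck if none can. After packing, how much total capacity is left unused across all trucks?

Sorted descending: 62, 62, 60, 60, 58, 58, 56, 55, 27, 27, 23, 22, 21, 14, 14, 13, 11.
truck 1: place 62 kg, 38 kg left
truck 2: place 62 kg, 38 kg left
truck 3: place 60 kg, 40 kg left
truck 4: place 60 kg, 40 kg left
truck 5: place 58 kg, 42 kg left
truck 6: place 58 kg, 42 kg left
truck 7: place 56 kg, 44 kg left
truck 8: place 55 kg, 45 kg left
truck 1: place 27 kg, 11 kg left
truck 2: place 27 kg, 11 kg left
truck 3: place 23 kg, 17 kg left
truck 4: place 22 kg, 18 kg left
truck 5: place 21 kg, 21 kg left
truck 3: place 14 kg, 3 kg left
truck 4: place 14 kg, 4 kg left
truck 5: place 13 kg, 8 kg left
truck 1: place 11 kg, 0 kg left
8 trucks × 100 kg = 800 kg; used 643 kg; unused 157 kg.

157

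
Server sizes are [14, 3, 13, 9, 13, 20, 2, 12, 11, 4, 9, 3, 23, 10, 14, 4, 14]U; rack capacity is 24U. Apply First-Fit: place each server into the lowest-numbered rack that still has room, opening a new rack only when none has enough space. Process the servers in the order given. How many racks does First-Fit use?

8 racks

14U → rack 1 (remaining 10U)
3U → rack 1 (remaining 7U)
13U → rack 2 (remaining 11U)
9U → rack 2 (remaining 2U)
13U → rack 3 (remaining 11U)
20U → rack 4 (remaining 4U)
2U → rack 1 (remaining 5U)
12U → rack 5 (remaining 12U)
11U → rack 3 (remaining 0U)
4U → rack 1 (remaining 1U)
9U → rack 5 (remaining 3U)
3U → rack 4 (remaining 1U)
23U → rack 6 (remaining 1U)
10U → rack 7 (remaining 14U)
14U → rack 7 (remaining 0U)
4U → rack 8 (remaining 20U)
14U → rack 8 (remaining 6U)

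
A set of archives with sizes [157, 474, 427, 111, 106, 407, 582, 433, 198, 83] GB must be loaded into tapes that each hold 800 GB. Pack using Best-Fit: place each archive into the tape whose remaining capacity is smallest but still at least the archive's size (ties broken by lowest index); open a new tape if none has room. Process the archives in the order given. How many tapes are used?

5 tapes

tape 1: place 157 GB, 643 GB left
tape 1: place 474 GB, 169 GB left
tape 2: place 427 GB, 373 GB left
tape 1: place 111 GB, 58 GB left
tape 2: place 106 GB, 267 GB left
tape 3: place 407 GB, 393 GB left
tape 4: place 582 GB, 218 GB left
tape 5: place 433 GB, 367 GB left
tape 4: place 198 GB, 20 GB left
tape 2: place 83 GB, 184 GB left
Final tapes: [157,474,111] [427,106,83] [407] [582,198] [433].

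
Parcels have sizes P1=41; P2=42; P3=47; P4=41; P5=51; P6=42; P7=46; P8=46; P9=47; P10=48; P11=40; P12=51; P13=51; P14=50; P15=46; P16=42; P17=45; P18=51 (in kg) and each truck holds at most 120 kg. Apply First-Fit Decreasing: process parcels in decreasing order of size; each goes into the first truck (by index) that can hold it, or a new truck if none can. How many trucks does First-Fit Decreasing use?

Sorted descending: 51, 51, 51, 51, 50, 48, 47, 47, 46, 46, 46, 45, 42, 42, 42, 41, 41, 40.
51 kg → truck 1 (remaining 69 kg)
51 kg → truck 1 (remaining 18 kg)
51 kg → truck 2 (remaining 69 kg)
51 kg → truck 2 (remaining 18 kg)
50 kg → truck 3 (remaining 70 kg)
48 kg → truck 3 (remaining 22 kg)
47 kg → truck 4 (remaining 73 kg)
47 kg → truck 4 (remaining 26 kg)
46 kg → truck 5 (remaining 74 kg)
46 kg → truck 5 (remaining 28 kg)
46 kg → truck 6 (remaining 74 kg)
45 kg → truck 6 (remaining 29 kg)
42 kg → truck 7 (remaining 78 kg)
42 kg → truck 7 (remaining 36 kg)
42 kg → truck 8 (remaining 78 kg)
41 kg → truck 8 (remaining 37 kg)
41 kg → truck 9 (remaining 79 kg)
40 kg → truck 9 (remaining 39 kg)

9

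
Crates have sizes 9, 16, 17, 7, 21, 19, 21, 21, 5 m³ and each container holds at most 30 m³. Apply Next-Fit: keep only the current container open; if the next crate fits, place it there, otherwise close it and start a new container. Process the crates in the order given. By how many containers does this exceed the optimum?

0

Next-Fit: [9,16] [17,7] [21] [19] [21] [21,5] → 6 containers.
6 crates exceed 15 m³ (half the capacity), and no two of those can share a container, so at least 6 containers are needed.
So 6 is already optimal.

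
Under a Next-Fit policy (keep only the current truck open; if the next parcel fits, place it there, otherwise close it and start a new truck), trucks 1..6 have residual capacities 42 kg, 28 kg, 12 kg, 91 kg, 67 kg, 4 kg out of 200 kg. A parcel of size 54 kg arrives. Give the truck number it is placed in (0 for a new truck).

Next-Fit only looks at truck 6, which has 4 kg free.
54 kg does not fit, so a new truck is opened.

0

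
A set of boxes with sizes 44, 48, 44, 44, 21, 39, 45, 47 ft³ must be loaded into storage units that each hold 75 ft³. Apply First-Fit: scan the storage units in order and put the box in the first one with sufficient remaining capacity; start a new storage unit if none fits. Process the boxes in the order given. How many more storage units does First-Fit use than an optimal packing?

0

First-Fit: [44,21] [48] [44] [44] [39] [45] [47] → 7 storage units.
7 boxes exceed 37.5 ft³ (half the capacity), and no two of those can share a storage unit, so at least 7 storage units are needed.
So 7 is already optimal.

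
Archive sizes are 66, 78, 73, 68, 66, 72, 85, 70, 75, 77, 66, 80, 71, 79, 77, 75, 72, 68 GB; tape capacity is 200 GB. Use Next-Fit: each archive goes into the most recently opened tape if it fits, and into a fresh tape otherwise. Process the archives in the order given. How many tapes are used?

tape 1: place 66 GB, 134 GB left
tape 1: place 78 GB, 56 GB left
tape 2: place 73 GB, 127 GB left
tape 2: place 68 GB, 59 GB left
tape 3: place 66 GB, 134 GB left
tape 3: place 72 GB, 62 GB left
tape 4: place 85 GB, 115 GB left
tape 4: place 70 GB, 45 GB left
tape 5: place 75 GB, 125 GB left
tape 5: place 77 GB, 48 GB left
tape 6: place 66 GB, 134 GB left
tape 6: place 80 GB, 54 GB left
tape 7: place 71 GB, 129 GB left
tape 7: place 79 GB, 50 GB left
tape 8: place 77 GB, 123 GB left
tape 8: place 75 GB, 48 GB left
tape 9: place 72 GB, 128 GB left
tape 9: place 68 GB, 60 GB left

9 tapes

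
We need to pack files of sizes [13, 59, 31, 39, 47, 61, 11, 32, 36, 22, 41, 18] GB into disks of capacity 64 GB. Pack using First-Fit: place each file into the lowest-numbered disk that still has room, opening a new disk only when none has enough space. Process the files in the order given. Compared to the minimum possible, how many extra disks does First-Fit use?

1

First-Fit: [13,31,11] [59] [39,22] [47] [61] [32,18] [36] [41] → 8 disks.
Total size 410 GB; any packing needs at least ⌈410/64⌉ = 7 disks.
An optimal packing achieves that bound: [61] [59] [47,13] [41,22] [39,18] [36,11] [32,31] → 7 disks.
Excess: 8 − 7 = 1.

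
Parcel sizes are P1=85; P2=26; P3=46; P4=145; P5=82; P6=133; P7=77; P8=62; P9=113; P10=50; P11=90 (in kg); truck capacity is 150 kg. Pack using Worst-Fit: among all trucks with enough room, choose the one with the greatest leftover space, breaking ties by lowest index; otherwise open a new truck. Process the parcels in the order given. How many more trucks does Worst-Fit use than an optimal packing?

0

Worst-Fit: [85,26] [46,82] [145] [133] [77,62] [113] [50,90] → 7 trucks.
Total size 909 kg; any packing needs at least ⌈909/150⌉ = 7 trucks.
So 7 is already optimal.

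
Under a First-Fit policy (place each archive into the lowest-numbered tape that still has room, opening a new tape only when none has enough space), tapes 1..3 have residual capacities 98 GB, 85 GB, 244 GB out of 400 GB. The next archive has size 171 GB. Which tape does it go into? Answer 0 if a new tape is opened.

3

Tapes with room: tape 3 (244 GB).
The first with room is tape 3.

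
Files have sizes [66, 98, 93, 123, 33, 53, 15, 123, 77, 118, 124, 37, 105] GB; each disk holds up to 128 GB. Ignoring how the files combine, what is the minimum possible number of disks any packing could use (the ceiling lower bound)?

9 disks

Total size = 66 + 98 + 93 + 123 + 33 + 53 + 15 + 123 + 77 + 118 + 124 + 37 + 105 = 1065 GB.
⌈1065 / 128⌉ = 9.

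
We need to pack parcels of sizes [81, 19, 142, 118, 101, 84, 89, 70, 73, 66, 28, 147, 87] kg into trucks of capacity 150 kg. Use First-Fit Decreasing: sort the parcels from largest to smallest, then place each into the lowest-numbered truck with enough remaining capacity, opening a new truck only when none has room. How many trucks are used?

9

Sorted descending: 147, 142, 118, 101, 89, 87, 84, 81, 73, 70, 66, 28, 19.
truck 1: place 147 kg, 3 kg left
truck 2: place 142 kg, 8 kg left
truck 3: place 118 kg, 32 kg left
truck 4: place 101 kg, 49 kg left
truck 5: place 89 kg, 61 kg left
truck 6: place 87 kg, 63 kg left
truck 7: place 84 kg, 66 kg left
truck 8: place 81 kg, 69 kg left
truck 9: place 73 kg, 77 kg left
truck 9: place 70 kg, 7 kg left
truck 7: place 66 kg, 0 kg left
truck 3: place 28 kg, 4 kg left
truck 4: place 19 kg, 30 kg left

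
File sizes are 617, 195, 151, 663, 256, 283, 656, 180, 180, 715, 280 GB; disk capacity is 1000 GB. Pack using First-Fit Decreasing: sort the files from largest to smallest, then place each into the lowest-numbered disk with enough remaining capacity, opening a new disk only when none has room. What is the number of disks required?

Sorted descending: 715, 663, 656, 617, 283, 280, 256, 195, 180, 180, 151.
disk 1: place 715 GB, 285 GB left
disk 2: place 663 GB, 337 GB left
disk 3: place 656 GB, 344 GB left
disk 4: place 617 GB, 383 GB left
disk 1: place 283 GB, 2 GB left
disk 2: place 280 GB, 57 GB left
disk 3: place 256 GB, 88 GB left
disk 4: place 195 GB, 188 GB left
disk 4: place 180 GB, 8 GB left
disk 5: place 180 GB, 820 GB left
disk 5: place 151 GB, 669 GB left
Final disks: [715,283] [663,280] [656,256] [617,195,180] [180,151].

5 disks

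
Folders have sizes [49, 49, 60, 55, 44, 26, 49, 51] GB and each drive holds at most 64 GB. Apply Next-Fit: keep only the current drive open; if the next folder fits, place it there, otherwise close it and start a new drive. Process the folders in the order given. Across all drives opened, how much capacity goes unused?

drive 1: place 49 GB, 15 GB left
drive 2: place 49 GB, 15 GB left
drive 3: place 60 GB, 4 GB left
drive 4: place 55 GB, 9 GB left
drive 5: place 44 GB, 20 GB left
drive 6: place 26 GB, 38 GB left
drive 7: place 49 GB, 15 GB left
drive 8: place 51 GB, 13 GB left
8 drives × 64 GB = 512 GB; used 383 GB; unused 129 GB.

129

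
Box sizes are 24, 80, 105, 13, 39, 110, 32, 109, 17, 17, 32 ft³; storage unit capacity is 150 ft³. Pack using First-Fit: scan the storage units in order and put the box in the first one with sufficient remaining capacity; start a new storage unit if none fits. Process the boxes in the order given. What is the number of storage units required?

4 storage units

Put 24 ft³ in storage unit 1; 126 ft³ remain.
Put 80 ft³ in storage unit 1; 46 ft³ remain.
Put 105 ft³ in storage unit 2; 45 ft³ remain.
Put 13 ft³ in storage unit 1; 33 ft³ remain.
Put 39 ft³ in storage unit 2; 6 ft³ remain.
Put 110 ft³ in storage unit 3; 40 ft³ remain.
Put 32 ft³ in storage unit 1; 1 ft³ remain.
Put 109 ft³ in storage unit 4; 41 ft³ remain.
Put 17 ft³ in storage unit 3; 23 ft³ remain.
Put 17 ft³ in storage unit 3; 6 ft³ remain.
Put 32 ft³ in storage unit 4; 9 ft³ remain.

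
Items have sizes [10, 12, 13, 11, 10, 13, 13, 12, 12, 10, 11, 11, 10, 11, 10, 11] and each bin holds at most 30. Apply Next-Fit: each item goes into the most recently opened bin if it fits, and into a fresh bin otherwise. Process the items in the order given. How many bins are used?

10 → bin 1 (remaining 20)
12 → bin 1 (remaining 8)
13 → bin 2 (remaining 17)
11 → bin 2 (remaining 6)
10 → bin 3 (remaining 20)
13 → bin 3 (remaining 7)
13 → bin 4 (remaining 17)
12 → bin 4 (remaining 5)
12 → bin 5 (remaining 18)
10 → bin 5 (remaining 8)
11 → bin 6 (remaining 19)
11 → bin 6 (remaining 8)
10 → bin 7 (remaining 20)
11 → bin 7 (remaining 9)
10 → bin 8 (remaining 20)
11 → bin 8 (remaining 9)
Final bins: [10,12] [13,11] [10,13] [13,12] [12,10] [11,11] [10,11] [10,11].

8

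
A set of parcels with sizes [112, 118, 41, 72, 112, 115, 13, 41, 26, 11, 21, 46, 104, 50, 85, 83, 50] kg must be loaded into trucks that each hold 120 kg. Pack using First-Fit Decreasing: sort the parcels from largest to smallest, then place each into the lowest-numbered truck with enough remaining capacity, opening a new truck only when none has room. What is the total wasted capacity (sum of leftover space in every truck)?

100

Sorted descending: 118, 115, 112, 112, 104, 85, 83, 72, 50, 50, 46, 41, 41, 26, 21, 13, 11.
Put 118 kg in truck 1; 2 kg remain.
Put 115 kg in truck 2; 5 kg remain.
Put 112 kg in truck 3; 8 kg remain.
Put 112 kg in truck 4; 8 kg remain.
Put 104 kg in truck 5; 16 kg remain.
Put 85 kg in truck 6; 35 kg remain.
Put 83 kg in truck 7; 37 kg remain.
Put 72 kg in truck 8; 48 kg remain.
Put 50 kg in truck 9; 70 kg remain.
Put 50 kg in truck 9; 20 kg remain.
Put 46 kg in truck 8; 2 kg remain.
Put 41 kg in truck 10; 79 kg remain.
Put 41 kg in truck 10; 38 kg remain.
Put 26 kg in truck 6; 9 kg remain.
Put 21 kg in truck 7; 16 kg remain.
Put 13 kg in truck 5; 3 kg remain.
Put 11 kg in truck 7; 5 kg remain.
10 trucks × 120 kg = 1200 kg; used 1100 kg; unused 100 kg.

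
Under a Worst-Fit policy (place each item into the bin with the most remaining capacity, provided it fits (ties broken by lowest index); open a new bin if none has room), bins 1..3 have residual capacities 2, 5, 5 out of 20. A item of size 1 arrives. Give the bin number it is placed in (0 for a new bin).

2

Bins with room: bin 1 (2), bin 2 (5), bin 3 (5).
Most room is bin 2 with 5 free.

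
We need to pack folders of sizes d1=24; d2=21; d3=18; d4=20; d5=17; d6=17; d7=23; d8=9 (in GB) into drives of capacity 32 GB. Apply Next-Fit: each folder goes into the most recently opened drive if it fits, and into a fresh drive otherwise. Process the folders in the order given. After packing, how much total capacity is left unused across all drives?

Put d1 (24 GB) in drive 1; 8 GB remain.
Put d2 (21 GB) in drive 2; 11 GB remain.
Put d3 (18 GB) in drive 3; 14 GB remain.
Put d4 (20 GB) in drive 4; 12 GB remain.
Put d5 (17 GB) in drive 5; 15 GB remain.
Put d6 (17 GB) in drive 6; 15 GB remain.
Put d7 (23 GB) in drive 7; 9 GB remain.
Put d8 (9 GB) in drive 7; 0 GB remain.
7 drives × 32 GB = 224 GB; used 149 GB; unused 75 GB.

75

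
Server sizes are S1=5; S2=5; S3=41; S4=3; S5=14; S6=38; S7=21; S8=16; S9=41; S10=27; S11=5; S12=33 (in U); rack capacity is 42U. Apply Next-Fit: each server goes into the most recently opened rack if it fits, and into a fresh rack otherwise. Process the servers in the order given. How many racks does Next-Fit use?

8

rack 1: place S1 (5U), 37U left
rack 1: place S2 (5U), 32U left
rack 2: place S3 (41U), 1U left
rack 3: place S4 (3U), 39U left
rack 3: place S5 (14U), 25U left
rack 4: place S6 (38U), 4U left
rack 5: place S7 (21U), 21U left
rack 5: place S8 (16U), 5U left
rack 6: place S9 (41U), 1U left
rack 7: place S10 (27U), 15U left
rack 7: place S11 (5U), 10U left
rack 8: place S12 (33U), 9U left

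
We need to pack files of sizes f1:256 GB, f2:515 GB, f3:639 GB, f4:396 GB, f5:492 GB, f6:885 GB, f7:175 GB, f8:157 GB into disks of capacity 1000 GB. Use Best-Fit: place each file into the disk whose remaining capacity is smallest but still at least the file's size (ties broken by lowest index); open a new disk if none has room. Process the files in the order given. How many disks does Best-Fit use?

4 disks

Put f1 (256 GB) in disk 1; 744 GB remain.
Put f2 (515 GB) in disk 1; 229 GB remain.
Put f3 (639 GB) in disk 2; 361 GB remain.
Put f4 (396 GB) in disk 3; 604 GB remain.
Put f5 (492 GB) in disk 3; 112 GB remain.
Put f6 (885 GB) in disk 4; 115 GB remain.
Put f7 (175 GB) in disk 1; 54 GB remain.
Put f8 (157 GB) in disk 2; 204 GB remain.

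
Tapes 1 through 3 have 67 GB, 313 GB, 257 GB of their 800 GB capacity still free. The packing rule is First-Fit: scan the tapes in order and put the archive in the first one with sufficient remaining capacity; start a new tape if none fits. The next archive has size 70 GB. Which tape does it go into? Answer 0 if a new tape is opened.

Tapes with room: tape 2 (313 GB), tape 3 (257 GB).
The first with room is tape 2.

2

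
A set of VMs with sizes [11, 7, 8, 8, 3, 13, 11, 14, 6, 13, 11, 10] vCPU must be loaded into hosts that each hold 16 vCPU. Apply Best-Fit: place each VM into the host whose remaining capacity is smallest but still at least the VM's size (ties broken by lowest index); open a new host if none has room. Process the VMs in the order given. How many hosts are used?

Put 11 vCPU in host 1; 5 vCPU remain.
Put 7 vCPU in host 2; 9 vCPU remain.
Put 8 vCPU in host 2; 1 vCPU remain.
Put 8 vCPU in host 3; 8 vCPU remain.
Put 3 vCPU in host 1; 2 vCPU remain.
Put 13 vCPU in host 4; 3 vCPU remain.
Put 11 vCPU in host 5; 5 vCPU remain.
Put 14 vCPU in host 6; 2 vCPU remain.
Put 6 vCPU in host 3; 2 vCPU remain.
Put 13 vCPU in host 7; 3 vCPU remain.
Put 11 vCPU in host 8; 5 vCPU remain.
Put 10 vCPU in host 9; 6 vCPU remain.

9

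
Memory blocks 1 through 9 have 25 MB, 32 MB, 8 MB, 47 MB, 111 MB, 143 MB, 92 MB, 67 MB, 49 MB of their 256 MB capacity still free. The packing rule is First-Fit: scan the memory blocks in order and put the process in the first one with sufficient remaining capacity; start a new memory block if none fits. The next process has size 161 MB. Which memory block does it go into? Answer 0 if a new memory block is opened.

0

No memory block has ≥ 161 MB free, so a new memory block is opened.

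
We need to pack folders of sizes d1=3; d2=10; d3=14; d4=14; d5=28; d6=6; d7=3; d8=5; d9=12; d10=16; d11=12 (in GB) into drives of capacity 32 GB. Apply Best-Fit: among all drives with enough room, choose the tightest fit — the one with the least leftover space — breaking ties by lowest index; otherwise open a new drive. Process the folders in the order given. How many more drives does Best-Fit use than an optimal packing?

0

Best-Fit: [3,10,14,5] [14,6,12] [28,3] [16,12] → 4 drives.
Total size 123 GB; any packing needs at least ⌈123/32⌉ = 4 drives.
So 4 is already optimal.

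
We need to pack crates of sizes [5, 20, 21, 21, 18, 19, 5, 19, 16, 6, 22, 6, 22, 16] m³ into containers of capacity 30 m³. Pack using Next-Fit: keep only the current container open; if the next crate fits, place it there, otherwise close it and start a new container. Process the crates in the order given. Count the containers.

10

5 m³ → container 1 (remaining 25 m³)
20 m³ → container 1 (remaining 5 m³)
21 m³ → container 2 (remaining 9 m³)
21 m³ → container 3 (remaining 9 m³)
18 m³ → container 4 (remaining 12 m³)
19 m³ → container 5 (remaining 11 m³)
5 m³ → container 5 (remaining 6 m³)
19 m³ → container 6 (remaining 11 m³)
16 m³ → container 7 (remaining 14 m³)
6 m³ → container 7 (remaining 8 m³)
22 m³ → container 8 (remaining 8 m³)
6 m³ → container 8 (remaining 2 m³)
22 m³ → container 9 (remaining 8 m³)
16 m³ → container 10 (remaining 14 m³)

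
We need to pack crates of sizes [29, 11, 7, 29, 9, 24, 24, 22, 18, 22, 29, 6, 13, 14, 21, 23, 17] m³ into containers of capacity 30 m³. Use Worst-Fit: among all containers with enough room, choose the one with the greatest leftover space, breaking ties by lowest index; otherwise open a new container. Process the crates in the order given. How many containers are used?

29 m³ → container 1 (remaining 1 m³)
11 m³ → container 2 (remaining 19 m³)
7 m³ → container 2 (remaining 12 m³)
29 m³ → container 3 (remaining 1 m³)
9 m³ → container 2 (remaining 3 m³)
24 m³ → container 4 (remaining 6 m³)
24 m³ → container 5 (remaining 6 m³)
22 m³ → container 6 (remaining 8 m³)
18 m³ → container 7 (remaining 12 m³)
22 m³ → container 8 (remaining 8 m³)
29 m³ → container 9 (remaining 1 m³)
6 m³ → container 7 (remaining 6 m³)
13 m³ → container 10 (remaining 17 m³)
14 m³ → container 10 (remaining 3 m³)
21 m³ → container 11 (remaining 9 m³)
23 m³ → container 12 (remaining 7 m³)
17 m³ → container 13 (remaining 13 m³)
Final containers: [29] [11,7,9] [29] [24] [24] [22] [18,6] [22] [29] [13,14] [21] [23] [17].

13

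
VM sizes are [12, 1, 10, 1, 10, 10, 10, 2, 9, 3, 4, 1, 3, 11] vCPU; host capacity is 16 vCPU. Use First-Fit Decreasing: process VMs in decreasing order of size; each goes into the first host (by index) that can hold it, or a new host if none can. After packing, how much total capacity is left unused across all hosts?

Sorted descending: 12, 11, 10, 10, 10, 10, 9, 4, 3, 3, 2, 1, 1, 1.
host 1: place 12 vCPU, 4 vCPU left
host 2: place 11 vCPU, 5 vCPU left
host 3: place 10 vCPU, 6 vCPU left
host 4: place 10 vCPU, 6 vCPU left
host 5: place 10 vCPU, 6 vCPU left
host 6: place 10 vCPU, 6 vCPU left
host 7: place 9 vCPU, 7 vCPU left
host 1: place 4 vCPU, 0 vCPU left
host 2: place 3 vCPU, 2 vCPU left
host 3: place 3 vCPU, 3 vCPU left
host 2: place 2 vCPU, 0 vCPU left
host 3: place 1 vCPU, 2 vCPU left
host 3: place 1 vCPU, 1 vCPU left
host 3: place 1 vCPU, 0 vCPU left
7 hosts × 16 vCPU = 112 vCPU; used 87 vCPU; unused 25 vCPU.

25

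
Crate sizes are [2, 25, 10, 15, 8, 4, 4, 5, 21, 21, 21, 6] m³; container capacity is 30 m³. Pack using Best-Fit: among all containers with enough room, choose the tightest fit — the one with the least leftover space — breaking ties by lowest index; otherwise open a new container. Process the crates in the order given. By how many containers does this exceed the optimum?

Best-Fit: [2,25] [10,15,4] [8,4,5] [21,6] [21] [21] → 6 containers.
Total size 142 m³; any packing needs at least ⌈142/30⌉ = 5 containers.
An optimal packing achieves that bound: [25,5] [21,8] [21,6,2] [21,4,4] [15,10] → 5 containers.
Excess: 6 − 5 = 1.

1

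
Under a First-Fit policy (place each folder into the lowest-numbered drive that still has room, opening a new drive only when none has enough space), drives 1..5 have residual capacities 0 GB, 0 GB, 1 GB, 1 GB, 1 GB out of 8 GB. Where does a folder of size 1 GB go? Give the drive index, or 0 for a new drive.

Drives with room: drive 3 (1 GB), drive 4 (1 GB), drive 5 (1 GB).
The first with room is drive 3.

3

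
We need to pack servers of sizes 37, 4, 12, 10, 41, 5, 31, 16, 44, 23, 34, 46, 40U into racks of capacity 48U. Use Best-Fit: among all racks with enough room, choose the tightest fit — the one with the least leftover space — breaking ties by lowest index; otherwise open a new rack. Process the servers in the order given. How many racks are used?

8

37U → rack 1 (remaining 11U)
4U → rack 1 (remaining 7U)
12U → rack 2 (remaining 36U)
10U → rack 2 (remaining 26U)
41U → rack 3 (remaining 7U)
5U → rack 1 (remaining 2U)
31U → rack 4 (remaining 17U)
16U → rack 4 (remaining 1U)
44U → rack 5 (remaining 4U)
23U → rack 2 (remaining 3U)
34U → rack 6 (remaining 14U)
46U → rack 7 (remaining 2U)
40U → rack 8 (remaining 8U)
Final racks: [37,4,5] [12,10,23] [41] [31,16] [44] [34] [46] [40].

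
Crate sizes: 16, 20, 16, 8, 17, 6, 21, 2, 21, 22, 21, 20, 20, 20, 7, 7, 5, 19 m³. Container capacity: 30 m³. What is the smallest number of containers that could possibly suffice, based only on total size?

9 containers

Total size = 16 + 20 + 16 + 8 + 17 + 6 + 21 + 2 + 21 + 22 + 21 + 20 + 20 + 20 + 7 + 7 + 5 + 19 = 268 m³.
⌈268 / 30⌉ = 9.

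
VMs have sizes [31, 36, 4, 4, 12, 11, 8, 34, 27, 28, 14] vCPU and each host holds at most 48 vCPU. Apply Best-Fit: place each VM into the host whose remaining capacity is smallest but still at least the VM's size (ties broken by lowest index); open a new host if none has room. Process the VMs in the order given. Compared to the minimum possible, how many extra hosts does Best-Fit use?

Best-Fit: [31,12] [36,4,4] [11,8,27] [34,14] [28] → 5 hosts.
Total size 209 vCPU; any packing needs at least ⌈209/48⌉ = 5 hosts.
So 5 is already optimal.

0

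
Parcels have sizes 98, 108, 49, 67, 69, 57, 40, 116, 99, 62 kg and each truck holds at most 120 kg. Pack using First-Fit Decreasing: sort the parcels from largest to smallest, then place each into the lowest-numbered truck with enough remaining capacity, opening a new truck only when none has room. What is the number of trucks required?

Sorted descending: 116, 108, 99, 98, 69, 67, 62, 57, 49, 40.
Put 116 kg in truck 1; 4 kg remain.
Put 108 kg in truck 2; 12 kg remain.
Put 99 kg in truck 3; 21 kg remain.
Put 98 kg in truck 4; 22 kg remain.
Put 69 kg in truck 5; 51 kg remain.
Put 67 kg in truck 6; 53 kg remain.
Put 62 kg in truck 7; 58 kg remain.
Put 57 kg in truck 7; 1 kg remain.
Put 49 kg in truck 5; 2 kg remain.
Put 40 kg in truck 6; 13 kg remain.
Final trucks: [116] [108] [99] [98] [69,49] [67,40] [62,57].

7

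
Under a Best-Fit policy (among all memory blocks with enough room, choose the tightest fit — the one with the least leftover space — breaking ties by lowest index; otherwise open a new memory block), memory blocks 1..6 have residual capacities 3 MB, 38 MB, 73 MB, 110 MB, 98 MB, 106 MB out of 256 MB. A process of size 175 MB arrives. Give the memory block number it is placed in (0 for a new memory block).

No memory block has ≥ 175 MB free, so a new memory block is opened.

0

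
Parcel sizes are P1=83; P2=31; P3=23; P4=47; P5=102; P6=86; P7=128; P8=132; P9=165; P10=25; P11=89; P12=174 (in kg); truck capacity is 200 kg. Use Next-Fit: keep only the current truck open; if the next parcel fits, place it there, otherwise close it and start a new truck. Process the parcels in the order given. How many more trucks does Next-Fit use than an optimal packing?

1

Next-Fit: [83,31,23,47] [102,86] [128] [132] [165,25] [89] [174] → 7 trucks.
Total size 1085 kg; any packing needs at least ⌈1085/200⌉ = 6 trucks.
An optimal packing achieves that bound: [174,25] [165,31] [132,47] [128,23] [102,89] [86,83] → 6 trucks.
Excess: 7 − 6 = 1.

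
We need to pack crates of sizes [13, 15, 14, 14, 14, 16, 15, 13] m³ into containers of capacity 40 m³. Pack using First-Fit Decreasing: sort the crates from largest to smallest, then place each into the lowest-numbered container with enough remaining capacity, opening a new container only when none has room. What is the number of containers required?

Sorted descending: 16, 15, 15, 14, 14, 14, 13, 13.
container 1: place 16 m³, 24 m³ left
container 1: place 15 m³, 9 m³ left
container 2: place 15 m³, 25 m³ left
container 2: place 14 m³, 11 m³ left
container 3: place 14 m³, 26 m³ left
container 3: place 14 m³, 12 m³ left
container 4: place 13 m³, 27 m³ left
container 4: place 13 m³, 14 m³ left

4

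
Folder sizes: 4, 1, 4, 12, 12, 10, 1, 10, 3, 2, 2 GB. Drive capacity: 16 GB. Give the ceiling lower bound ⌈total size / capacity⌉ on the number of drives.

4

Total size = 4 + 1 + 4 + 12 + 12 + 10 + 1 + 10 + 3 + 2 + 2 = 61 GB.
⌈61 / 16⌉ = 4.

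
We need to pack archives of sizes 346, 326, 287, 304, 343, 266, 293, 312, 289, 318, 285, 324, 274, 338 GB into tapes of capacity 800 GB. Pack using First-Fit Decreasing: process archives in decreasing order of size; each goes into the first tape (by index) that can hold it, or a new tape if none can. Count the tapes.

7

Sorted descending: 346, 343, 338, 326, 324, 318, 312, 304, 293, 289, 287, 285, 274, 266.
346 GB → tape 1 (remaining 454 GB)
343 GB → tape 1 (remaining 111 GB)
338 GB → tape 2 (remaining 462 GB)
326 GB → tape 2 (remaining 136 GB)
324 GB → tape 3 (remaining 476 GB)
318 GB → tape 3 (remaining 158 GB)
312 GB → tape 4 (remaining 488 GB)
304 GB → tape 4 (remaining 184 GB)
293 GB → tape 5 (remaining 507 GB)
289 GB → tape 5 (remaining 218 GB)
287 GB → tape 6 (remaining 513 GB)
285 GB → tape 6 (remaining 228 GB)
274 GB → tape 7 (remaining 526 GB)
266 GB → tape 7 (remaining 260 GB)
Final tapes: [346,343] [338,326] [324,318] [312,304] [293,289] [287,285] [274,266].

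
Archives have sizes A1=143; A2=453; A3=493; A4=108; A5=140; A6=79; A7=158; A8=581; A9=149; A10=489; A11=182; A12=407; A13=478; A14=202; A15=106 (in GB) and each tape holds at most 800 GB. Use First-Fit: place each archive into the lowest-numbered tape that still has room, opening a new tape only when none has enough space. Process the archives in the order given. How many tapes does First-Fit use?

Put A1 (143 GB) in tape 1; 657 GB remain.
Put A2 (453 GB) in tape 1; 204 GB remain.
Put A3 (493 GB) in tape 2; 307 GB remain.
Put A4 (108 GB) in tape 1; 96 GB remain.
Put A5 (140 GB) in tape 2; 167 GB remain.
Put A6 (79 GB) in tape 1; 17 GB remain.
Put A7 (158 GB) in tape 2; 9 GB remain.
Put A8 (581 GB) in tape 3; 219 GB remain.
Put A9 (149 GB) in tape 3; 70 GB remain.
Put A10 (489 GB) in tape 4; 311 GB remain.
Put A11 (182 GB) in tape 4; 129 GB remain.
Put A12 (407 GB) in tape 5; 393 GB remain.
Put A13 (478 GB) in tape 6; 322 GB remain.
Put A14 (202 GB) in tape 5; 191 GB remain.
Put A15 (106 GB) in tape 4; 23 GB remain.
Final tapes: [143,453,108,79] [493,140,158] [581,149] [489,182,106] [407,202] [478].

6 tapes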